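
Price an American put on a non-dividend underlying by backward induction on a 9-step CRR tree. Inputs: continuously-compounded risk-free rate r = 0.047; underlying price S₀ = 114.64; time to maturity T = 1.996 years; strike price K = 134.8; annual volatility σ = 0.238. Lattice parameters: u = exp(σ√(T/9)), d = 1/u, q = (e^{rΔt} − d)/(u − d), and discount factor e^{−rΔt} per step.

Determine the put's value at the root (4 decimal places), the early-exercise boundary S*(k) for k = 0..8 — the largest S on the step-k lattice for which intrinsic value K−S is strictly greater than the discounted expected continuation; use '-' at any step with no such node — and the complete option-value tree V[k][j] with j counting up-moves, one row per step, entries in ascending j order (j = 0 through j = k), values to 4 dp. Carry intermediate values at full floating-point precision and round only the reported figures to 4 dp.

price = 23.4760
boundary = - - 91.6185 102.4848 91.6185 102.4848 91.6185 102.4848 114.6400
tree:
23.4760
32.3310 15.7322
43.1815 22.9142 9.3846
52.8958 32.3152 14.6524 4.6854
61.5800 43.1815 22.1717 7.9699 1.7319
69.3434 52.8958 32.3152 13.2059 3.2715 0.3379
76.2837 61.5800 43.1815 21.1463 6.1034 0.7094 0.0000
82.4882 69.3434 52.8958 32.3152 11.2080 1.4893 0.0000 0.0000
88.0347 76.2837 61.5800 43.1815 20.1600 3.1264 0.0000 0.0000 0.0000
92.9932 82.4882 69.3434 52.8958 32.3152 6.5632 0.0000 0.0000 0.0000 0.0000

Δt=0.22178, u=1.11860, d=0.89397, q=0.51865, disc=e^(-rΔt)=0.98963
k=9 terminal: V=max(K-S,0) → 92.9932 82.4882 69.3434 52.8958 32.3152 6.5632 0.0000 0.0000 0.0000 0.0000
k=8: j=0 S=46.7653 intr=88.0347 cont=86.6369 V=88.0347[EX]; j=1 S=58.5163 intr=76.2837 cont=74.8859 V=76.2837[EX]; j=2 S=73.2200 intr=61.5800 cont=60.1822 V=61.5800[EX]; j=3 S=91.6185 intr=43.1815 cont=41.7837 V=43.1815[EX]; j=4 S=114.6400 intr=20.1600 cont=18.7622 V=20.1600[EX]; j=5 S=143.4463 intr=0.0000 cont=3.1264 V=3.1264[hold]; j=6 S=179.4910 intr=0.0000 cont=0.0000 V=0.0000[hold]; j=7 S=224.5928 intr=0.0000 cont=0.0000 V=0.0000[hold]; j=8 S=281.0276 intr=0.0000 cont=0.0000 V=0.0000[hold]  S*(8)=114.6400
k=7: j=0 S=52.3118 intr=82.4882 cont=81.0904 V=82.4882[EX]; j=1 S=65.4566 intr=69.3434 cont=67.9456 V=69.3434[EX]; j=2 S=81.9042 intr=52.8958 cont=51.4980 V=52.8958[EX]; j=3 S=102.4848 intr=32.3152 cont=30.9174 V=32.3152[EX]; j=4 S=128.2368 intr=6.5632 cont=11.2080 V=11.2080[hold]; j=5 S=160.4597 intr=0.0000 cont=1.4893 V=1.4893[hold]; j=6 S=200.7794 intr=0.0000 cont=0.0000 V=0.0000[hold]; j=7 S=251.2305 intr=0.0000 cont=0.0000 V=0.0000[hold]  S*(7)=102.4848
k=6: j=0 S=58.5163 intr=76.2837 cont=74.8859 V=76.2837[EX]; j=1 S=73.2200 intr=61.5800 cont=60.1822 V=61.5800[EX]; j=2 S=91.6185 intr=43.1815 cont=41.7837 V=43.1815[EX]; j=3 S=114.6400 intr=20.1600 cont=21.1463 V=21.1463[hold]; j=4 S=143.4463 intr=0.0000 cont=6.1034 V=6.1034[hold]; j=5 S=179.4910 intr=0.0000 cont=0.7094 V=0.7094[hold]; j=6 S=224.5928 intr=0.0000 cont=0.0000 V=0.0000[hold]  S*(6)=91.6185
k=5: j=0 S=65.4566 intr=69.3434 cont=67.9456 V=69.3434[EX]; j=1 S=81.9042 intr=52.8958 cont=51.4980 V=52.8958[EX]; j=2 S=102.4848 intr=32.3152 cont=31.4236 V=32.3152[EX]; j=3 S=128.2368 intr=6.5632 cont=13.2059 V=13.2059[hold]; j=4 S=160.4597 intr=0.0000 cont=3.2715 V=3.2715[hold]; j=5 S=200.7794 intr=0.0000 cont=0.3379 V=0.3379[hold]  S*(5)=102.4848
k=4: j=0 S=73.2200 intr=61.5800 cont=60.1822 V=61.5800[EX]; j=1 S=91.6185 intr=43.1815 cont=41.7837 V=43.1815[EX]; j=2 S=114.6400 intr=20.1600 cont=22.1717 V=22.1717[hold]; j=3 S=143.4463 intr=0.0000 cont=7.9699 V=7.9699[hold]; j=4 S=179.4910 intr=0.0000 cont=1.7319 V=1.7319[hold]  S*(4)=91.6185
k=3: j=0 S=81.9042 intr=52.8958 cont=51.4980 V=52.8958[EX]; j=1 S=102.4848 intr=32.3152 cont=31.9500 V=32.3152[EX]; j=2 S=128.2368 intr=6.5632 cont=14.6524 V=14.6524[hold]; j=3 S=160.4597 intr=0.0000 cont=4.6854 V=4.6854[hold]  S*(3)=102.4848
k=2: j=0 S=91.6185 intr=43.1815 cont=41.7837 V=43.1815[EX]; j=1 S=114.6400 intr=20.1600 cont=22.9142 V=22.9142[hold]; j=2 S=143.4463 intr=0.0000 cont=9.3846 V=9.3846[hold]  S*(2)=91.6185
k=1: j=0 S=102.4848 intr=32.3152 cont=32.3310 V=32.3310[hold]; j=1 S=128.2368 intr=6.5632 cont=15.7322 V=15.7322[hold]  S*(1)=-
k=0: j=0 S=114.6400 intr=20.1600 cont=23.4760 V=23.4760[hold]  S*(0)=-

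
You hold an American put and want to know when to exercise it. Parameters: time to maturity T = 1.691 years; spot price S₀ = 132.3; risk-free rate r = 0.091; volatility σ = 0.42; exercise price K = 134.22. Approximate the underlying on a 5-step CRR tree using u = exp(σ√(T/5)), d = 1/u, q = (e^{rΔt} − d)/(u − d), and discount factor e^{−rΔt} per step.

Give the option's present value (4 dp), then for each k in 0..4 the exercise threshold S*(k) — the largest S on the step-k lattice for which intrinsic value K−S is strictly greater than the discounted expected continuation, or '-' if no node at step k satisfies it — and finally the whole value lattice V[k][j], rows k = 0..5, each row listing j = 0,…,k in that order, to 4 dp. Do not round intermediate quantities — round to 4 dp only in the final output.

params: Δt=0.33820 u=1.27666 d=0.78329 q=0.50259 e^(-rΔt)=0.96969
t_5 payoffs: 95.2100 70.6387 30.5906 0.0000 0.0000 0.0000
t_4: node(4,0) S=49.8027 payoff=84.4173 vs cont=80.3495 → 84.4173 [stop]  node(4,1) S=81.1720 payoff=53.0480 vs cont=48.9801 → 53.0480 [stop]  node(4,2) S=132.3000 payoff=1.9200 vs cont=14.7550 → 14.7550 [wait]  node(4,3) S=215.6321 payoff=0.0000 vs cont=0.0000 → 0.0000 [wait]  node(4,4) S=351.4528 payoff=0.0000 vs cont=0.0000 → 0.0000 [wait]  ⇒ S*(4)=81.1720
t_3: node(3,0) S=63.5813 payoff=70.6387 vs cont=66.5708 → 70.6387 [stop]  node(3,1) S=103.6294 payoff=30.5906 vs cont=32.7779 → 32.7779 [wait]  node(3,2) S=168.9027 payoff=0.0000 vs cont=7.1169 → 7.1169 [wait]  node(3,3) S=275.2899 payoff=0.0000 vs cont=0.0000 → 0.0000 [wait]  ⇒ S*(3)=63.5813
t_2: node(2,0) S=81.1720 payoff=53.0480 vs cont=50.0461 → 53.0480 [stop]  node(2,1) S=132.3000 payoff=1.9200 vs cont=19.2784 → 19.2784 [wait]  node(2,2) S=215.6321 payoff=0.0000 vs cont=3.4327 → 3.4327 [wait]  ⇒ S*(2)=81.1720
t_1: node(1,0) S=103.6294 payoff=30.5906 vs cont=34.9825 → 34.9825 [wait]  node(1,1) S=168.9027 payoff=0.0000 vs cont=10.9717 → 10.9717 [wait]  ⇒ S*(1)=-
t_0: node(0,0) S=132.3000 payoff=1.9200 vs cont=22.2204 → 22.2204 [wait]  ⇒ S*(0)=-

price = 22.2204
boundary = - - 81.1720 63.5813 81.1720
tree:
22.2204
34.9825 10.9717
53.0480 19.2784 3.4327
70.6387 32.7779 7.1169 0.0000
84.4173 53.0480 14.7550 0.0000 0.0000
95.2100 70.6387 30.5906 0.0000 0.0000 0.0000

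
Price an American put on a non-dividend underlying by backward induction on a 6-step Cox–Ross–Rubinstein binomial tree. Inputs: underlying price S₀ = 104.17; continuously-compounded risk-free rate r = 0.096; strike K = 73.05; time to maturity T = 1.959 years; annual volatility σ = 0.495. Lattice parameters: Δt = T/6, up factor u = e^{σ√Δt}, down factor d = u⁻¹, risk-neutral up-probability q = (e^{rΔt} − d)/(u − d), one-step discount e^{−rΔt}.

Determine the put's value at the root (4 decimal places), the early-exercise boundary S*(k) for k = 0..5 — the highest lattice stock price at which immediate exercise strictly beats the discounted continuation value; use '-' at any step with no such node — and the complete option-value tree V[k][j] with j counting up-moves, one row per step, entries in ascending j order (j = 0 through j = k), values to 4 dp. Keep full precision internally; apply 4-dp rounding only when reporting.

params: Δt=0.32650 u=1.32690 d=0.75364 q=0.48530 e^(-rΔt)=0.96914
t_6 payoffs: 53.9639 39.4459 13.8846 0.0000 0.0000 0.0000 0.0000
t_5: node(5,0) S=25.3253 payoff=47.7247 vs cont=45.4705 → 47.7247 [stop]  node(5,1) S=44.5892 payoff=28.4608 vs cont=26.2066 → 28.4608 [stop]  node(5,2) S=78.5064 payoff=0.0000 vs cont=6.9259 → 6.9259 [wait]  node(5,3) S=138.2230 payoff=0.0000 vs cont=0.0000 → 0.0000 [wait]  node(5,4) S=243.3634 payoff=0.0000 vs cont=0.0000 → 0.0000 [wait]  node(5,5) S=428.4798 payoff=0.0000 vs cont=0.0000 → 0.0000 [wait]  ⇒ S*(5)=44.5892
t_4: node(4,0) S=33.6041 payoff=39.4459 vs cont=37.1917 → 39.4459 [stop]  node(4,1) S=59.1654 payoff=13.8846 vs cont=17.4542 → 17.4542 [wait]  node(4,2) S=104.1700 payoff=0.0000 vs cont=3.4548 → 3.4548 [wait]  node(4,3) S=183.4078 payoff=0.0000 vs cont=0.0000 → 0.0000 [wait]  node(4,4) S=322.9184 payoff=0.0000 vs cont=0.0000 → 0.0000 [wait]  ⇒ S*(4)=33.6041
t_3: node(3,0) S=44.5892 payoff=28.4608 vs cont=27.8854 → 28.4608 [stop]  node(3,1) S=78.5064 payoff=0.0000 vs cont=10.3313 → 10.3313 [wait]  node(3,2) S=138.2230 payoff=0.0000 vs cont=1.7233 → 1.7233 [wait]  node(3,3) S=243.3634 payoff=0.0000 vs cont=0.0000 → 0.0000 [wait]  ⇒ S*(3)=44.5892
t_2: node(2,0) S=59.1654 payoff=13.8846 vs cont=19.0558 → 19.0558 [wait]  node(2,1) S=104.1700 payoff=0.0000 vs cont=5.9640 → 5.9640 [wait]  node(2,2) S=183.4078 payoff=0.0000 vs cont=0.8596 → 0.8596 [wait]  ⇒ S*(2)=-
t_1: node(1,0) S=78.5064 payoff=0.0000 vs cont=12.3104 → 12.3104 [wait]  node(1,1) S=138.2230 payoff=0.0000 vs cont=3.3792 → 3.3792 [wait]  ⇒ S*(1)=-
t_0: node(0,0) S=104.1700 payoff=0.0000 vs cont=7.7300 → 7.7300 [wait]  ⇒ S*(0)=-

price = 7.7300
boundary = - - - 44.5892 33.6041 44.5892
tree:
7.7300
12.3104 3.3792
19.0558 5.9640 0.8596
28.4608 10.3313 1.7233 0.0000
39.4459 17.4542 3.4548 0.0000 0.0000
47.7247 28.4608 6.9259 0.0000 0.0000 0.0000
53.9639 39.4459 13.8846 0.0000 0.0000 0.0000 0.0000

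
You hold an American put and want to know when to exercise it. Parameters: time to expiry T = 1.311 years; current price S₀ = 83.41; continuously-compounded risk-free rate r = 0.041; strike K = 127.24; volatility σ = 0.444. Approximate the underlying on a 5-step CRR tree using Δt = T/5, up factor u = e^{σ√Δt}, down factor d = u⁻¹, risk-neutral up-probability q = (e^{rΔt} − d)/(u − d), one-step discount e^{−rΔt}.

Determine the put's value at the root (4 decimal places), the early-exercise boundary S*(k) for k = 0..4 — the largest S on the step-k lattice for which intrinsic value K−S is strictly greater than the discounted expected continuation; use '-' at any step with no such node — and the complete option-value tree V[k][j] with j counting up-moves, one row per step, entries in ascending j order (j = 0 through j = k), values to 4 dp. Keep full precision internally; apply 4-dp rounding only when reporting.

price = 46.9234
boundary = - 66.4478 52.9349 66.4478 83.4100
tree:
46.9234
60.7922 32.1788
74.3051 45.2716 17.9787
85.0699 60.7922 28.6034 6.2672
93.6456 74.3051 43.8300 11.8848 0.0000
100.4774 85.0699 60.7922 22.5378 0.0000 0.0000

Δt=0.26220  u=1.25527  d=0.79664  q=0.46697  discount=0.98931
step 5 (expiry): payoffs max(K−S,0) = 100.4774 85.0699 60.7922 22.5378 0.0000 0.0000
step 4: (k=4,j=0): S=33.5944, (K−S)⁺=93.6456, hold=92.2851 ⇒ V=93.6456 exercise | (k=4,j=1): S=52.9349, (K−S)⁺=74.3051, hold=72.9445 ⇒ V=74.3051 exercise | (k=4,j=2): S=83.4100, (K−S)⁺=43.8300, hold=42.4695 ⇒ V=43.8300 exercise | (k=4,j=3): S=131.4298, (K−S)⁺=0.0000, hold=11.8848 ⇒ V=11.8848 continue | (k=4,j=4): S=207.0949, (K−S)⁺=0.0000, hold=0.0000 ⇒ V=0.0000 continue  boundary S*=83.4100
step 3: (k=3,j=0): S=42.1701, (K−S)⁺=85.0699, hold=83.7094 ⇒ V=85.0699 exercise | (k=3,j=1): S=66.4478, (K−S)⁺=60.7922, hold=59.4317 ⇒ V=60.7922 exercise | (k=3,j=2): S=104.7022, (K−S)⁺=22.5378, hold=28.6034 ⇒ V=28.6034 continue | (k=3,j=3): S=164.9801, (K−S)⁺=0.0000, hold=6.2672 ⇒ V=6.2672 continue  boundary S*=66.4478
step 2: (k=2,j=0): S=52.9349, (K−S)⁺=74.3051, hold=72.9445 ⇒ V=74.3051 exercise | (k=2,j=1): S=83.4100, (K−S)⁺=43.8300, hold=45.2716 ⇒ V=45.2716 continue | (k=2,j=2): S=131.4298, (K−S)⁺=0.0000, hold=17.9787 ⇒ V=17.9787 continue  boundary S*=52.9349
step 1: (k=1,j=0): S=66.4478, (K−S)⁺=60.7922, hold=60.0977 ⇒ V=60.7922 exercise | (k=1,j=1): S=104.7022, (K−S)⁺=22.5378, hold=32.1788 ⇒ V=32.1788 continue  boundary S*=66.4478
step 0: (k=0,j=0): S=83.4100, (K−S)⁺=43.8300, hold=46.9234 ⇒ V=46.9234 continue  boundary S*=-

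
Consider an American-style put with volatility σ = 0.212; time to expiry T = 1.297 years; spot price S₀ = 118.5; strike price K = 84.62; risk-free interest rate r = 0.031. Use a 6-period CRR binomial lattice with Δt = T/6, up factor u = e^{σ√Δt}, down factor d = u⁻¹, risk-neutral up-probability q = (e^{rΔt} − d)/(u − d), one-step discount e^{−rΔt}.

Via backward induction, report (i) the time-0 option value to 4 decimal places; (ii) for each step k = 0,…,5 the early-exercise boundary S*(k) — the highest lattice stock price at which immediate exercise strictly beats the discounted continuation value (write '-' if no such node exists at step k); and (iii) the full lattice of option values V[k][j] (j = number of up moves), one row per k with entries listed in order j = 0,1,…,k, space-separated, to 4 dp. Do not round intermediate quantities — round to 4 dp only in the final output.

params: Δt=0.21617 u=1.10359 d=0.90614 q=0.50943 e^(-rΔt)=0.99332
t_6 payoffs: 19.0241 4.7304 0.0000 0.0000 0.0000 0.0000 0.0000
t_5: node(5,0) S=72.3908 payoff=12.2292 vs cont=11.6640 → 12.2292 [stop]  node(5,1) S=88.1652 payoff=0.0000 vs cont=2.3051 → 2.3051 [wait]  node(5,2) S=107.3770 payoff=0.0000 vs cont=0.0000 → 0.0000 [wait]  node(5,3) S=130.7752 payoff=0.0000 vs cont=0.0000 → 0.0000 [wait]  node(5,4) S=159.2719 payoff=0.0000 vs cont=0.0000 → 0.0000 [wait]  node(5,5) S=193.9783 payoff=0.0000 vs cont=0.0000 → 0.0000 [wait]  ⇒ S*(5)=72.3908
t_4: node(4,0) S=79.8896 payoff=4.7304 vs cont=7.1256 → 7.1256 [wait]  node(4,1) S=97.2981 payoff=0.0000 vs cont=1.1232 → 1.1232 [wait]  node(4,2) S=118.5000 payoff=0.0000 vs cont=0.0000 → 0.0000 [wait]  node(4,3) S=144.3219 payoff=0.0000 vs cont=0.0000 → 0.0000 [wait]  node(4,4) S=175.7706 payoff=0.0000 vs cont=0.0000 → 0.0000 [wait]  ⇒ S*(4)=-
t_3: node(3,0) S=88.1652 payoff=0.0000 vs cont=4.0407 → 4.0407 [wait]  node(3,1) S=107.3770 payoff=0.0000 vs cont=0.5474 → 0.5474 [wait]  node(3,2) S=130.7752 payoff=0.0000 vs cont=0.0000 → 0.0000 [wait]  node(3,3) S=159.2719 payoff=0.0000 vs cont=0.0000 → 0.0000 [wait]  ⇒ S*(3)=-
t_2: node(2,0) S=97.2981 payoff=0.0000 vs cont=2.2460 → 2.2460 [wait]  node(2,1) S=118.5000 payoff=0.0000 vs cont=0.2667 → 0.2667 [wait]  node(2,2) S=144.3219 payoff=0.0000 vs cont=0.0000 → 0.0000 [wait]  ⇒ S*(2)=-
t_1: node(1,0) S=107.3770 payoff=0.0000 vs cont=1.2294 → 1.2294 [wait]  node(1,1) S=130.7752 payoff=0.0000 vs cont=0.1300 → 0.1300 [wait]  ⇒ S*(1)=-
t_0: node(0,0) S=118.5000 payoff=0.0000 vs cont=0.6649 → 0.6649 [wait]  ⇒ S*(0)=-

price = 0.6649
boundary = - - - - - 72.3908
tree:
0.6649
1.2294 0.1300
2.2460 0.2667 0.0000
4.0407 0.5474 0.0000 0.0000
7.1256 1.1232 0.0000 0.0000 0.0000
12.2292 2.3051 0.0000 0.0000 0.0000 0.0000
19.0241 4.7304 0.0000 0.0000 0.0000 0.0000 0.0000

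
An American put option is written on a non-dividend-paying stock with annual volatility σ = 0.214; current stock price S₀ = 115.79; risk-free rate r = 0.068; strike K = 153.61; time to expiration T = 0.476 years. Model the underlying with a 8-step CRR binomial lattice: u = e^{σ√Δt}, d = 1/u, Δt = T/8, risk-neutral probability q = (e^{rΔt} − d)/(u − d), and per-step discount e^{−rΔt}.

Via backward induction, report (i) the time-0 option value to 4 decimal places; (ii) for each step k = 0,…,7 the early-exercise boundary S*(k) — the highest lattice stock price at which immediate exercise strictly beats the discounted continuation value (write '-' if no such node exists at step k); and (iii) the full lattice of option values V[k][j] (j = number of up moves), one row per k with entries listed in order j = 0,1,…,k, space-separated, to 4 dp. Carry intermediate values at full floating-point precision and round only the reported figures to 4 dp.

price = 37.8200
boundary = 115.7900 121.9948 128.5321 135.4197 128.5321 135.4197 128.5321 135.4197
tree:
37.8200
43.7092 31.6152
49.2989 37.8200 25.0779
54.6043 43.7092 31.6152 18.1903
59.6398 49.2989 37.8200 25.0779 12.0541
64.4193 54.6043 43.7092 31.6152 18.1903 6.6124
68.9556 59.6398 49.2989 37.8200 25.0779 11.2958 2.4391
73.2612 64.4193 54.6043 43.7092 31.6152 18.1903 5.1641 0.0000
77.3479 68.9556 59.6398 49.2989 37.8200 25.0779 10.9336 0.0000 0.0000

Δt=0.05950  u=1.05359  d=0.94914  q=0.52577  discount=0.99596
step 8 (expiry): payoffs max(K−S,0) = 77.3479 68.9556 59.6398 49.2989 37.8200 25.0779 10.9336 0.0000 0.0000
step 7: (k=7,j=0): S=80.3488, (K−S)⁺=73.2612, hold=72.6410 ⇒ V=73.2612 exercise | (k=7,j=1): S=89.1907, (K−S)⁺=64.4193, hold=63.7990 ⇒ V=64.4193 exercise | (k=7,j=2): S=99.0057, (K−S)⁺=54.6043, hold=53.9840 ⇒ V=54.6043 exercise | (k=7,j=3): S=109.9008, (K−S)⁺=43.7092, hold=43.0890 ⇒ V=43.7092 exercise | (k=7,j=4): S=121.9948, (K−S)⁺=31.6152, hold=30.9950 ⇒ V=31.6152 exercise | (k=7,j=5): S=135.4197, (K−S)⁺=18.1903, hold=17.5701 ⇒ V=18.1903 exercise | (k=7,j=6): S=150.3219, (K−S)⁺=3.2881, hold=5.1641 ⇒ V=5.1641 continue | (k=7,j=7): S=166.8641, (K−S)⁺=0.0000, hold=0.0000 ⇒ V=0.0000 continue  boundary S*=135.4197
step 6: (k=6,j=0): S=84.6544, (K−S)⁺=68.9556, hold=68.3354 ⇒ V=68.9556 exercise | (k=6,j=1): S=93.9702, (K−S)⁺=59.6398, hold=59.0196 ⇒ V=59.6398 exercise | (k=6,j=2): S=104.3111, (K−S)⁺=49.2989, hold=48.6786 ⇒ V=49.2989 exercise | (k=6,j=3): S=115.7900, (K−S)⁺=37.8200, hold=37.1997 ⇒ V=37.8200 exercise | (k=6,j=4): S=128.5321, (K−S)⁺=25.0779, hold=24.4577 ⇒ V=25.0779 exercise | (k=6,j=5): S=142.6764, (K−S)⁺=10.9336, hold=11.2958 ⇒ V=11.2958 continue | (k=6,j=6): S=158.3772, (K−S)⁺=0.0000, hold=2.4391 ⇒ V=2.4391 continue  boundary S*=128.5321
step 5: (k=5,j=0): S=89.1907, (K−S)⁺=64.4193, hold=63.7990 ⇒ V=64.4193 exercise | (k=5,j=1): S=99.0057, (K−S)⁺=54.6043, hold=53.9840 ⇒ V=54.6043 exercise | (k=5,j=2): S=109.9008, (K−S)⁺=43.7092, hold=43.0890 ⇒ V=43.7092 exercise | (k=5,j=3): S=121.9948, (K−S)⁺=31.6152, hold=30.9950 ⇒ V=31.6152 exercise | (k=5,j=4): S=135.4197, (K−S)⁺=18.1903, hold=17.7597 ⇒ V=18.1903 exercise | (k=5,j=5): S=150.3219, (K−S)⁺=3.2881, hold=6.6124 ⇒ V=6.6124 continue  boundary S*=135.4197
step 4: (k=4,j=0): S=93.9702, (K−S)⁺=59.6398, hold=59.0196 ⇒ V=59.6398 exercise | (k=4,j=1): S=104.3111, (K−S)⁺=49.2989, hold=48.6786 ⇒ V=49.2989 exercise | (k=4,j=2): S=115.7900, (K−S)⁺=37.8200, hold=37.1997 ⇒ V=37.8200 exercise | (k=4,j=3): S=128.5321, (K−S)⁺=25.0779, hold=24.4577 ⇒ V=25.0779 exercise | (k=4,j=4): S=142.6764, (K−S)⁺=10.9336, hold=12.0541 ⇒ V=12.0541 continue  boundary S*=128.5321
step 3: (k=3,j=0): S=99.0057, (K−S)⁺=54.6043, hold=53.9840 ⇒ V=54.6043 exercise | (k=3,j=1): S=109.9008, (K−S)⁺=43.7092, hold=43.0890 ⇒ V=43.7092 exercise | (k=3,j=2): S=121.9948, (K−S)⁺=31.6152, hold=30.9950 ⇒ V=31.6152 exercise | (k=3,j=3): S=135.4197, (K−S)⁺=18.1903, hold=18.1568 ⇒ V=18.1903 exercise  boundary S*=135.4197
step 2: (k=2,j=0): S=104.3111, (K−S)⁺=49.2989, hold=48.6786 ⇒ V=49.2989 exercise | (k=2,j=1): S=115.7900, (K−S)⁺=37.8200, hold=37.1997 ⇒ V=37.8200 exercise | (k=2,j=2): S=128.5321, (K−S)⁺=25.0779, hold=24.4577 ⇒ V=25.0779 exercise  boundary S*=128.5321
step 1: (k=1,j=0): S=109.9008, (K−S)⁺=43.7092, hold=43.0890 ⇒ V=43.7092 exercise | (k=1,j=1): S=121.9948, (K−S)⁺=31.6152, hold=30.9950 ⇒ V=31.6152 exercise  boundary S*=121.9948
step 0: (k=0,j=0): S=115.7900, (K−S)⁺=37.8200, hold=37.1997 ⇒ V=37.8200 exercise  boundary S*=115.7900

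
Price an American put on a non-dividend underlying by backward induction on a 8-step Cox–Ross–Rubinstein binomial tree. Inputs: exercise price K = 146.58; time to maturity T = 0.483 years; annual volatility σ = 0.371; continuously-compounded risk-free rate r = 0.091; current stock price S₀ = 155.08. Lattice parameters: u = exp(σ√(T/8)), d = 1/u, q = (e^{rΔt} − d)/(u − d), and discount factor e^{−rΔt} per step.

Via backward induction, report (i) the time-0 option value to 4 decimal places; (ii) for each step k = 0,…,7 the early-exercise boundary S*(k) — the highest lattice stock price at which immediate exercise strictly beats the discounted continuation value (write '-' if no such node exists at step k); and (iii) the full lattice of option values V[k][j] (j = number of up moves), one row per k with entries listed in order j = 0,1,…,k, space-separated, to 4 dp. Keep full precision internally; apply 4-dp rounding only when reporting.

params: Δt=0.06037 u=1.09544 d=0.91287 q=0.50740 e^(-rΔt)=0.99452
t_8 payoffs: 71.7915 56.8340 38.8851 17.3464 0.0000 0.0000 0.0000 0.0000 0.0000
t_7: node(7,0) S=81.9266 payoff=64.6534 vs cont=63.8503 → 64.6534 [stop]  node(7,1) S=98.3117 payoff=48.2683 vs cont=47.4652 → 48.2683 [stop]  node(7,2) S=117.9738 payoff=28.6062 vs cont=27.8031 → 28.6062 [stop]  node(7,3) S=141.5682 payoff=5.0118 vs cont=8.4980 → 8.4980 [wait]  node(7,4) S=169.8814 payoff=0.0000 vs cont=0.0000 → 0.0000 [wait]  node(7,5) S=203.8572 payoff=0.0000 vs cont=0.0000 → 0.0000 [wait]  node(7,6) S=244.6281 payoff=0.0000 vs cont=0.0000 → 0.0000 [wait]  node(7,7) S=293.5531 payoff=0.0000 vs cont=0.0000 → 0.0000 [wait]  ⇒ S*(7)=117.9738
t_6: node(6,0) S=89.7460 payoff=56.8340 vs cont=56.0309 → 56.8340 [stop]  node(6,1) S=107.6949 payoff=38.8851 vs cont=38.0819 → 38.8851 [stop]  node(6,2) S=129.2336 payoff=17.3464 vs cont=18.3024 → 18.3024 [wait]  node(6,3) S=155.0800 payoff=0.0000 vs cont=4.1632 → 4.1632 [wait]  node(6,4) S=186.0956 payoff=0.0000 vs cont=0.0000 → 0.0000 [wait]  node(6,5) S=223.3142 payoff=0.0000 vs cont=0.0000 → 0.0000 [wait]  node(6,6) S=267.9764 payoff=0.0000 vs cont=0.0000 → 0.0000 [wait]  ⇒ S*(6)=107.6949
t_5: node(5,0) S=98.3117 payoff=48.2683 vs cont=47.4652 → 48.2683 [stop]  node(5,1) S=117.9738 payoff=28.6062 vs cont=28.2856 → 28.6062 [stop]  node(5,2) S=141.5682 payoff=5.0118 vs cont=11.0672 → 11.0672 [wait]  node(5,3) S=169.8814 payoff=0.0000 vs cont=2.0395 → 2.0395 [wait]  node(5,4) S=203.8572 payoff=0.0000 vs cont=0.0000 → 0.0000 [wait]  node(5,5) S=244.6281 payoff=0.0000 vs cont=0.0000 → 0.0000 [wait]  ⇒ S*(5)=117.9738
t_4: node(4,0) S=107.6949 payoff=38.8851 vs cont=38.0819 → 38.8851 [stop]  node(4,1) S=129.2336 payoff=17.3464 vs cont=19.5989 → 19.5989 [wait]  node(4,2) S=155.0800 payoff=0.0000 vs cont=6.4510 → 6.4510 [wait]  node(4,3) S=186.0956 payoff=0.0000 vs cont=0.9992 → 0.9992 [wait]  node(4,4) S=223.3142 payoff=0.0000 vs cont=0.0000 → 0.0000 [wait]  ⇒ S*(4)=107.6949
t_3: node(3,0) S=117.9738 payoff=28.6062 vs cont=28.9398 → 28.9398 [wait]  node(3,1) S=141.5682 payoff=5.0118 vs cont=12.8568 → 12.8568 [wait]  node(3,2) S=169.8814 payoff=0.0000 vs cont=3.6645 → 3.6645 [wait]  node(3,3) S=203.8572 payoff=0.0000 vs cont=0.4895 → 0.4895 [wait]  ⇒ S*(3)=-
t_2: node(2,0) S=129.2336 payoff=17.3464 vs cont=20.6654 → 20.6654 [wait]  node(2,1) S=155.0800 payoff=0.0000 vs cont=8.1477 → 8.1477 [wait]  node(2,2) S=186.0956 payoff=0.0000 vs cont=2.0423 → 2.0423 [wait]  ⇒ S*(2)=-
t_1: node(1,0) S=141.5682 payoff=5.0118 vs cont=14.2355 → 14.2355 [wait]  node(1,1) S=169.8814 payoff=0.0000 vs cont=5.0221 → 5.0221 [wait]  ⇒ S*(1)=-
t_0: node(0,0) S=155.0800 payoff=0.0000 vs cont=9.5082 → 9.5082 [wait]  ⇒ S*(0)=-

price = 9.5082
boundary = - - - - 107.6949 117.9738 107.6949 117.9738
tree:
9.5082
14.2355 5.0221
20.6654 8.1477 2.0423
28.9398 12.8568 3.6645 0.4895
38.8851 19.5989 6.4510 0.9992 0.0000
48.2683 28.6062 11.0672 2.0395 0.0000 0.0000
56.8340 38.8851 18.3024 4.1632 0.0000 0.0000 0.0000
64.6534 48.2683 28.6062 8.4980 0.0000 0.0000 0.0000 0.0000
71.7915 56.8340 38.8851 17.3464 0.0000 0.0000 0.0000 0.0000 0.0000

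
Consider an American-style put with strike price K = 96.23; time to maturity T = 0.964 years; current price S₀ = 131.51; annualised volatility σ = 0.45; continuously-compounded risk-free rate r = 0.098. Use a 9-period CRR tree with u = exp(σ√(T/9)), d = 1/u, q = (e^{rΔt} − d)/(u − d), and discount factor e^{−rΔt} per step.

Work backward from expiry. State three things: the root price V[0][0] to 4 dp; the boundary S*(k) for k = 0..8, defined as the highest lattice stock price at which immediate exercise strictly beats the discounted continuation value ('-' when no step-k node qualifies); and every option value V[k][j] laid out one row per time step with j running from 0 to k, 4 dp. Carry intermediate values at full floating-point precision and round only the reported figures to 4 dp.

Δt=0.10711  u=1.15867  d=0.86306  q=0.49894  discount=0.98956
step 9 (expiry): payoffs max(K−S,0) = 61.2909 49.3235 33.2570 11.6873 0.0000 0.0000 0.0000 0.0000 0.0000 0.0000
step 8: (k=8,j=0): S=40.4829, (K−S)⁺=55.7471, hold=54.7422 ⇒ V=55.7471 exercise | (k=8,j=1): S=54.3493, (K−S)⁺=41.8807, hold=40.8759 ⇒ V=41.8807 exercise | (k=8,j=2): S=72.9651, (K−S)⁺=23.2649, hold=22.2600 ⇒ V=23.2649 exercise | (k=8,j=3): S=97.9574, (K−S)⁺=0.0000, hold=5.7948 ⇒ V=5.7948 continue | (k=8,j=4): S=131.5100, (K−S)⁺=0.0000, hold=0.0000 ⇒ V=0.0000 continue | (k=8,j=5): S=176.5552, (K−S)⁺=0.0000, hold=0.0000 ⇒ V=0.0000 continue | (k=8,j=6): S=237.0293, (K−S)⁺=0.0000, hold=0.0000 ⇒ V=0.0000 continue | (k=8,j=7): S=318.2173, (K−S)⁺=0.0000, hold=0.0000 ⇒ V=0.0000 continue | (k=8,j=8): S=427.2139, (K−S)⁺=0.0000, hold=0.0000 ⇒ V=0.0000 continue  boundary S*=72.9651
step 7: (k=7,j=0): S=46.9065, (K−S)⁺=49.3235, hold=48.3187 ⇒ V=49.3235 exercise | (k=7,j=1): S=62.9730, (K−S)⁺=33.2570, hold=32.2521 ⇒ V=33.2570 exercise | (k=7,j=2): S=84.5427, (K−S)⁺=11.6873, hold=14.3964 ⇒ V=14.3964 continue | (k=7,j=3): S=113.5005, (K−S)⁺=0.0000, hold=2.8732 ⇒ V=2.8732 continue | (k=7,j=4): S=152.3771, (K−S)⁺=0.0000, hold=0.0000 ⇒ V=0.0000 continue | (k=7,j=5): S=204.5697, (K−S)⁺=0.0000, hold=0.0000 ⇒ V=0.0000 continue | (k=7,j=6): S=274.6395, (K−S)⁺=0.0000, hold=0.0000 ⇒ V=0.0000 continue | (k=7,j=7): S=368.7097, (K−S)⁺=0.0000, hold=0.0000 ⇒ V=0.0000 continue  boundary S*=62.9730
step 6: (k=6,j=0): S=54.3493, (K−S)⁺=41.8807, hold=40.8759 ⇒ V=41.8807 exercise | (k=6,j=1): S=72.9651, (K−S)⁺=23.2649, hold=23.5976 ⇒ V=23.5976 continue | (k=6,j=2): S=97.9574, (K−S)⁺=0.0000, hold=8.5567 ⇒ V=8.5567 continue | (k=6,j=3): S=131.5100, (K−S)⁺=0.0000, hold=1.4246 ⇒ V=1.4246 continue | (k=6,j=4): S=176.5552, (K−S)⁺=0.0000, hold=0.0000 ⇒ V=0.0000 continue | (k=6,j=5): S=237.0293, (K−S)⁺=0.0000, hold=0.0000 ⇒ V=0.0000 continue | (k=6,j=6): S=318.2173, (K−S)⁺=0.0000, hold=0.0000 ⇒ V=0.0000 continue  boundary S*=54.3493
step 5: (k=5,j=0): S=62.9730, (K−S)⁺=33.2570, hold=32.4164 ⇒ V=33.2570 exercise | (k=5,j=1): S=84.5427, (K−S)⁺=11.6873, hold=15.9250 ⇒ V=15.9250 continue | (k=5,j=2): S=113.5005, (K−S)⁺=0.0000, hold=4.9460 ⇒ V=4.9460 continue | (k=5,j=3): S=152.3771, (K−S)⁺=0.0000, hold=0.7064 ⇒ V=0.7064 continue | (k=5,j=4): S=204.5697, (K−S)⁺=0.0000, hold=0.0000 ⇒ V=0.0000 continue | (k=5,j=5): S=274.6395, (K−S)⁺=0.0000, hold=0.0000 ⇒ V=0.0000 continue  boundary S*=62.9730
step 4: (k=4,j=0): S=72.9651, (K−S)⁺=23.2649, hold=24.3523 ⇒ V=24.3523 continue | (k=4,j=1): S=97.9574, (K−S)⁺=0.0000, hold=10.3380 ⇒ V=10.3380 continue | (k=4,j=2): S=131.5100, (K−S)⁺=0.0000, hold=2.8011 ⇒ V=2.8011 continue | (k=4,j=3): S=176.5552, (K−S)⁺=0.0000, hold=0.3502 ⇒ V=0.3502 continue | (k=4,j=4): S=237.0293, (K−S)⁺=0.0000, hold=0.0000 ⇒ V=0.0000 continue  boundary S*=-
step 3: (k=3,j=0): S=84.5427, (K−S)⁺=11.6873, hold=17.1787 ⇒ V=17.1787 continue | (k=3,j=1): S=113.5005, (K−S)⁺=0.0000, hold=6.5088 ⇒ V=6.5088 continue | (k=3,j=2): S=152.3771, (K−S)⁺=0.0000, hold=1.5618 ⇒ V=1.5618 continue | (k=3,j=3): S=204.5697, (K−S)⁺=0.0000, hold=0.1737 ⇒ V=0.1737 continue  boundary S*=-
step 2: (k=2,j=0): S=97.9574, (K−S)⁺=0.0000, hold=11.7313 ⇒ V=11.7313 continue | (k=2,j=1): S=131.5100, (K−S)⁺=0.0000, hold=3.9983 ⇒ V=3.9983 continue | (k=2,j=2): S=176.5552, (K−S)⁺=0.0000, hold=0.8601 ⇒ V=0.8601 continue  boundary S*=-
step 1: (k=1,j=0): S=113.5005, (K−S)⁺=0.0000, hold=7.7908 ⇒ V=7.7908 continue | (k=1,j=1): S=152.3771, (K−S)⁺=0.0000, hold=2.4071 ⇒ V=2.4071 continue  boundary S*=-
step 0: (k=0,j=0): S=131.5100, (K−S)⁺=0.0000, hold=5.0513 ⇒ V=5.0513 continue  boundary S*=-

price = 5.0513
boundary = - - - - - 62.9730 54.3493 62.9730 72.9651
tree:
5.0513
7.7908 2.4071
11.7313 3.9983 0.8601
17.1787 6.5088 1.5618 0.1737
24.3523 10.3380 2.8011 0.3502 0.0000
33.2570 15.9250 4.9460 0.7064 0.0000 0.0000
41.8807 23.5976 8.5567 1.4246 0.0000 0.0000 0.0000
49.3235 33.2570 14.3964 2.8732 0.0000 0.0000 0.0000 0.0000
55.7471 41.8807 23.2649 5.7948 0.0000 0.0000 0.0000 0.0000 0.0000
61.2909 49.3235 33.2570 11.6873 0.0000 0.0000 0.0000 0.0000 0.0000 0.0000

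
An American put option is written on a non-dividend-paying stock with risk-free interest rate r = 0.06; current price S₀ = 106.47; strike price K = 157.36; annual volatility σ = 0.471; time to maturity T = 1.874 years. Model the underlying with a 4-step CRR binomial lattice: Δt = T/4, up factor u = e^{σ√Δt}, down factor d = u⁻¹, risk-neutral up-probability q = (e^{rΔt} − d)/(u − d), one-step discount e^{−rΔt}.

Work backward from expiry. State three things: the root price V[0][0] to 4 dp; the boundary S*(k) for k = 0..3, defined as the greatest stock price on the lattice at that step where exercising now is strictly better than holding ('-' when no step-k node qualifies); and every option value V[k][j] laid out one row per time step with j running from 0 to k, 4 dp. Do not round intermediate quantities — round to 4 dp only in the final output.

params: Δt=0.46850 u=1.38042 d=0.72442 q=0.46355 e^(-rΔt)=0.97228
t_4 payoffs: 128.0385 101.4864 50.8900 0.0000 0.0000
t_3: node(3,0) S=40.4759 payoff=116.8841 vs cont=112.5223 → 116.8841 [stop]  node(3,1) S=77.1289 payoff=80.2311 vs cont=75.8693 → 80.2311 [stop]  node(3,2) S=146.9730 payoff=10.3870 vs cont=26.5431 → 26.5431 [wait]  node(3,3) S=280.0646 payoff=0.0000 vs cont=0.0000 → 0.0000 [wait]  ⇒ S*(3)=77.1289
t_2: node(2,0) S=55.8736 payoff=101.4864 vs cont=97.1246 → 101.4864 [stop]  node(2,1) S=106.4700 payoff=50.8900 vs cont=53.8098 → 53.8098 [wait]  node(2,2) S=202.8840 payoff=0.0000 vs cont=13.8443 → 13.8443 [wait]  ⇒ S*(2)=55.8736
t_1: node(1,0) S=77.1289 payoff=80.2311 vs cont=77.1853 → 80.2311 [stop]  node(1,1) S=146.9730 payoff=10.3870 vs cont=34.3056 → 34.3056 [wait]  ⇒ S*(1)=77.1289
t_0: node(0,0) S=106.4700 payoff=50.8900 vs cont=57.3084 → 57.3084 [wait]  ⇒ S*(0)=-

price = 57.3084
boundary = - 77.1289 55.8736 77.1289
tree:
57.3084
80.2311 34.3056
101.4864 53.8098 13.8443
116.8841 80.2311 26.5431 0.0000
128.0385 101.4864 50.8900 0.0000 0.0000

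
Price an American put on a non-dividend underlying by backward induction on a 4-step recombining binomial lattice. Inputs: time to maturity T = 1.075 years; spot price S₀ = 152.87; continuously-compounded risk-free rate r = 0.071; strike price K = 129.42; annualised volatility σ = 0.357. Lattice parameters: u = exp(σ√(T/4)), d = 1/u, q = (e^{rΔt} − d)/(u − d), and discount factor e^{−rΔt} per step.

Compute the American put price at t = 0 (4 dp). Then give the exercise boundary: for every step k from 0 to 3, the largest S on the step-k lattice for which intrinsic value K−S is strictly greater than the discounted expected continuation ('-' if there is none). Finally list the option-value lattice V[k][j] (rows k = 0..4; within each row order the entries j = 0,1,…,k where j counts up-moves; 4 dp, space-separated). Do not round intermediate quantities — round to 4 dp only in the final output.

price = 8.8054
boundary = - - - 87.7393
tree:
8.8054
15.3713 2.7208
25.9537 5.6094 0.0000
41.6807 11.5648 0.0000 0.0000
56.5048 23.8428 0.0000 0.0000 0.0000

Δt=0.26875, u=1.20331, d=0.83104, q=0.50561, disc=e^(-rΔt)=0.98110
k=4 terminal: V=max(K-S,0) → 56.5048 23.8428 0.0000 0.0000 0.0000
k=3: j=0 S=87.7393 intr=41.6807 cont=39.2346 V=41.6807[EX]; j=1 S=127.0417 intr=2.3783 cont=11.5648 V=11.5648[hold]; j=2 S=183.9494 intr=0.0000 cont=0.0000 V=0.0000[hold]; j=3 S=266.3486 intr=0.0000 cont=0.0000 V=0.0000[hold]  S*(3)=87.7393
k=2: j=0 S=105.5772 intr=23.8428 cont=25.9537 V=25.9537[hold]; j=1 S=152.8700 intr=0.0000 cont=5.6094 V=5.6094[hold]; j=2 S=221.3474 intr=0.0000 cont=0.0000 V=0.0000[hold]  S*(2)=-
k=1: j=0 S=127.0417 intr=2.3783 cont=15.3713 V=15.3713[hold]; j=1 S=183.9494 intr=0.0000 cont=2.7208 V=2.7208[hold]  S*(1)=-
k=0: j=0 S=152.8700 intr=0.0000 cont=8.8054 V=8.8054[hold]  S*(0)=-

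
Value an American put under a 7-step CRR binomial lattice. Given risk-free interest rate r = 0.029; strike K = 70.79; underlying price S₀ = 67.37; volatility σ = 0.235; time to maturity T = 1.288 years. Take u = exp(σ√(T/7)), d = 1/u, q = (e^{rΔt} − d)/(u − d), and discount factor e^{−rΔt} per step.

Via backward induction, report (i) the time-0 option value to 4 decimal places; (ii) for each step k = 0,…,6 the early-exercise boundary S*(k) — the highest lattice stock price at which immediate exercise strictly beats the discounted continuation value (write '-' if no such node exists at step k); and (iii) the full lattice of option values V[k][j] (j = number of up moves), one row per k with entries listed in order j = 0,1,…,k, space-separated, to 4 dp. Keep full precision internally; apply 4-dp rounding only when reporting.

price = 8.0398
boundary = - - - 49.7887 55.0693 49.7887 55.0693
tree:
8.0398
11.5027 4.6809
15.8703 7.2807 2.1448
21.0013 10.9357 3.7225 0.5981
25.7755 15.7207 6.2924 1.2058 0.0000
30.0919 21.0013 10.2418 2.4310 0.0000 0.0000
33.9944 25.7755 15.7207 4.9008 0.0000 0.0000 0.0000
37.5228 30.0919 21.0013 9.8801 0.0000 0.0000 0.0000 0.0000

params: Δt=0.18400 u=1.10606 d=0.90411 q=0.50131 e^(-rΔt)=0.99468
t_7 payoffs: 37.5228 30.0919 21.0013 9.8801 0.0000 0.0000 0.0000 0.0000
t_6: node(6,0) S=36.7956 payoff=33.9944 vs cont=33.6177 → 33.9944 [stop]  node(6,1) S=45.0145 payoff=25.7755 vs cont=25.3988 → 25.7755 [stop]  node(6,2) S=55.0693 payoff=15.7207 vs cont=15.3440 → 15.7207 [stop]  node(6,3) S=67.3700 payoff=3.4200 vs cont=4.9008 → 4.9008 [wait]  node(6,4) S=82.4183 payoff=0.0000 vs cont=0.0000 → 0.0000 [wait]  node(6,5) S=100.8279 payoff=0.0000 vs cont=0.0000 → 0.0000 [wait]  node(6,6) S=123.3496 payoff=0.0000 vs cont=0.0000 → 0.0000 [wait]  ⇒ S*(6)=55.0693
t_5: node(5,0) S=40.6981 payoff=30.0919 vs cont=29.7152 → 30.0919 [stop]  node(5,1) S=49.7887 payoff=21.0013 vs cont=20.6245 → 21.0013 [stop]  node(5,2) S=60.9099 payoff=9.8801 vs cont=10.2418 → 10.2418 [wait]  node(5,3) S=74.5152 payoff=0.0000 vs cont=2.4310 → 2.4310 [wait]  node(5,4) S=91.1595 payoff=0.0000 vs cont=0.0000 → 0.0000 [wait]  node(5,5) S=111.5216 payoff=0.0000 vs cont=0.0000 → 0.0000 [wait]  ⇒ S*(5)=49.7887
t_4: node(4,0) S=45.0145 payoff=25.7755 vs cont=25.3988 → 25.7755 [stop]  node(4,1) S=55.0693 payoff=15.7207 vs cont=15.5243 → 15.7207 [stop]  node(4,2) S=67.3700 payoff=3.4200 vs cont=6.2924 → 6.2924 [wait]  node(4,3) S=82.4183 payoff=0.0000 vs cont=1.2058 → 1.2058 [wait]  node(4,4) S=100.8279 payoff=0.0000 vs cont=0.0000 → 0.0000 [wait]  ⇒ S*(4)=55.0693
t_3: node(3,0) S=49.7887 payoff=21.0013 vs cont=20.6245 → 21.0013 [stop]  node(3,1) S=60.9099 payoff=9.8801 vs cont=10.9357 → 10.9357 [wait]  node(3,2) S=74.5152 payoff=0.0000 vs cont=3.7225 → 3.7225 [wait]  node(3,3) S=91.1595 payoff=0.0000 vs cont=0.5981 → 0.5981 [wait]  ⇒ S*(3)=49.7887
t_2: node(2,0) S=55.0693 payoff=15.7207 vs cont=15.8703 → 15.8703 [wait]  node(2,1) S=67.3700 payoff=3.4200 vs cont=7.2807 → 7.2807 [wait]  node(2,2) S=82.4183 payoff=0.0000 vs cont=2.1448 → 2.1448 [wait]  ⇒ S*(2)=-
t_1: node(1,0) S=60.9099 payoff=9.8801 vs cont=11.5027 → 11.5027 [wait]  node(1,1) S=74.5152 payoff=0.0000 vs cont=4.6809 → 4.6809 [wait]  ⇒ S*(1)=-
t_0: node(0,0) S=67.3700 payoff=3.4200 vs cont=8.0398 → 8.0398 [wait]  ⇒ S*(0)=-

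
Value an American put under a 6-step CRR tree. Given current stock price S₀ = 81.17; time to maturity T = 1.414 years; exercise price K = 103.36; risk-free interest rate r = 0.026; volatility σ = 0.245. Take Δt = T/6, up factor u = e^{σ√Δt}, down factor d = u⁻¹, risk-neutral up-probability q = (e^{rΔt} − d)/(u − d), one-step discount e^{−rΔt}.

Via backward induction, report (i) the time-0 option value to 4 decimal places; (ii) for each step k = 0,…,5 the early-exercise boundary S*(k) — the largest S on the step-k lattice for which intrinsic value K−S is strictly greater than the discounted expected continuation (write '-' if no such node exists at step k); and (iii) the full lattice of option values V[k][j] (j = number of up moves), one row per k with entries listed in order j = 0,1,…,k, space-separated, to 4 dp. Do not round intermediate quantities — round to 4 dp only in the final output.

price = 23.3489
boundary = - 72.0679 63.9865 72.0679 81.1700 91.4216
tree:
23.3489
31.2921 15.5694
39.3735 22.6291 8.5910
46.5486 31.2921 14.1095 3.0916
52.9192 39.3735 22.1900 6.0760 0.0983
58.5755 46.5486 31.2921 11.9384 0.1963 0.0000
63.5974 52.9192 39.3735 22.1900 0.3920 0.0000 0.0000

Δt=0.23567  u=1.12630  d=0.88786  q=0.49608  discount=0.99389
step 6 (expiry): payoffs max(K−S,0) = 63.5974 52.9192 39.3735 22.1900 0.3920 0.0000 0.0000
step 5: (k=5,j=0): S=44.7845, (K−S)⁺=58.5755, hold=57.9441 ⇒ V=58.5755 exercise | (k=5,j=1): S=56.8114, (K−S)⁺=46.5486, hold=45.9173 ⇒ V=46.5486 exercise | (k=5,j=2): S=72.0679, (K−S)⁺=31.2921, hold=30.6607 ⇒ V=31.2921 exercise | (k=5,j=3): S=91.4216, (K−S)⁺=11.9384, hold=11.3070 ⇒ V=11.9384 exercise | (k=5,j=4): S=115.9727, (K−S)⁺=0.0000, hold=0.1963 ⇒ V=0.1963 continue | (k=5,j=5): S=147.1170, (K−S)⁺=0.0000, hold=0.0000 ⇒ V=0.0000 continue  boundary S*=91.4216
step 4: (k=4,j=0): S=50.4408, (K−S)⁺=52.9192, hold=52.2878 ⇒ V=52.9192 exercise | (k=4,j=1): S=63.9865, (K−S)⁺=39.3735, hold=38.7421 ⇒ V=39.3735 exercise | (k=4,j=2): S=81.1700, (K−S)⁺=22.1900, hold=21.5586 ⇒ V=22.1900 exercise | (k=4,j=3): S=102.9680, (K−S)⁺=0.3920, hold=6.0760 ⇒ V=6.0760 continue | (k=4,j=4): S=130.6199, (K−S)⁺=0.0000, hold=0.0983 ⇒ V=0.0983 continue  boundary S*=81.1700
step 3: (k=3,j=0): S=56.8114, (K−S)⁺=46.5486, hold=45.9173 ⇒ V=46.5486 exercise | (k=3,j=1): S=72.0679, (K−S)⁺=31.2921, hold=30.6607 ⇒ V=31.2921 exercise | (k=3,j=2): S=91.4216, (K−S)⁺=11.9384, hold=14.1095 ⇒ V=14.1095 continue | (k=3,j=3): S=115.9727, (K−S)⁺=0.0000, hold=3.0916 ⇒ V=3.0916 continue  boundary S*=72.0679
step 2: (k=2,j=0): S=63.9865, (K−S)⁺=39.3735, hold=38.7421 ⇒ V=39.3735 exercise | (k=2,j=1): S=81.1700, (K−S)⁺=22.1900, hold=22.6291 ⇒ V=22.6291 continue | (k=2,j=2): S=102.9680, (K−S)⁺=0.3920, hold=8.5910 ⇒ V=8.5910 continue  boundary S*=63.9865
step 1: (k=1,j=0): S=72.0679, (K−S)⁺=31.2921, hold=30.8772 ⇒ V=31.2921 exercise | (k=1,j=1): S=91.4216, (K−S)⁺=11.9384, hold=15.5694 ⇒ V=15.5694 continue  boundary S*=72.0679
step 0: (k=0,j=0): S=81.1700, (K−S)⁺=22.1900, hold=23.3489 ⇒ V=23.3489 continue  boundary S*=-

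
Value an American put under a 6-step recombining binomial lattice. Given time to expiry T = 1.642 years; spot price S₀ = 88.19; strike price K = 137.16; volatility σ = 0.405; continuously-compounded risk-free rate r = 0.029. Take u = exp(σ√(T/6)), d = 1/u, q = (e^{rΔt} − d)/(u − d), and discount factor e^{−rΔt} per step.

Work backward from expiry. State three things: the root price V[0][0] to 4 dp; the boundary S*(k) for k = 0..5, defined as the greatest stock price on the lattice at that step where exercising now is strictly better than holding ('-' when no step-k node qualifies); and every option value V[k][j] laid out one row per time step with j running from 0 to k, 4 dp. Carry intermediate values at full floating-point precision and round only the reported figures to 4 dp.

price = 51.7530
boundary = - 71.3520 57.7288 71.3520 88.1900 109.0015
tree:
51.7530
65.8080 36.5252
79.4312 50.1793 21.4967
90.4533 65.8080 33.1207 8.5385
99.3709 79.4312 48.9700 15.5173 0.6839
106.5859 90.4533 65.8080 28.1585 1.2907 0.0000
112.4234 99.3709 79.4312 48.9700 2.4357 0.0000 0.0000

params: Δt=0.27367 u=1.23599 d=0.80907 q=0.46589 e^(-rΔt)=0.99210
t_6 payoffs: 112.4234 99.3709 79.4312 48.9700 2.4357 0.0000 0.0000
t_5: node(5,0) S=30.5741 payoff=106.5859 vs cont=105.5017 → 106.5859 [stop]  node(5,1) S=46.7067 payoff=90.4533 vs cont=89.3690 → 90.4533 [stop]  node(5,2) S=71.3520 payoff=65.8080 vs cont=64.7238 → 65.8080 [stop]  node(5,3) S=109.0015 payoff=28.1585 vs cont=27.0742 → 28.1585 [stop]  node(5,4) S=166.5172 payoff=0.0000 vs cont=1.2907 → 1.2907 [wait]  node(5,5) S=254.3815 payoff=0.0000 vs cont=0.0000 → 0.0000 [wait]  ⇒ S*(5)=109.0015
t_4: node(4,0) S=37.7891 payoff=99.3709 vs cont=98.2867 → 99.3709 [stop]  node(4,1) S=57.7288 payoff=79.4312 vs cont=78.3469 → 79.4312 [stop]  node(4,2) S=88.1900 payoff=48.9700 vs cont=47.8858 → 48.9700 [stop]  node(4,3) S=134.7243 payoff=2.4357 vs cont=15.5173 → 15.5173 [wait]  node(4,4) S=205.8127 payoff=0.0000 vs cont=0.6839 → 0.6839 [wait]  ⇒ S*(4)=88.1900
t_3: node(3,0) S=46.7067 payoff=90.4533 vs cont=89.3690 → 90.4533 [stop]  node(3,1) S=71.3520 payoff=65.8080 vs cont=64.7238 → 65.8080 [stop]  node(3,2) S=109.0015 payoff=28.1585 vs cont=33.1207 → 33.1207 [wait]  node(3,3) S=166.5172 payoff=0.0000 vs cont=8.5385 → 8.5385 [wait]  ⇒ S*(3)=71.3520
t_2: node(2,0) S=57.7288 payoff=79.4312 vs cont=78.3469 → 79.4312 [stop]  node(2,1) S=88.1900 payoff=48.9700 vs cont=50.1793 → 50.1793 [wait]  node(2,2) S=134.7243 payoff=2.4357 vs cont=21.4967 → 21.4967 [wait]  ⇒ S*(2)=57.7288
t_1: node(1,0) S=71.3520 payoff=65.8080 vs cont=65.2827 → 65.8080 [stop]  node(1,1) S=109.0015 payoff=28.1585 vs cont=36.5252 → 36.5252 [wait]  ⇒ S*(1)=71.3520
t_0: node(0,0) S=88.1900 payoff=48.9700 vs cont=51.7530 → 51.7530 [wait]  ⇒ S*(0)=-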